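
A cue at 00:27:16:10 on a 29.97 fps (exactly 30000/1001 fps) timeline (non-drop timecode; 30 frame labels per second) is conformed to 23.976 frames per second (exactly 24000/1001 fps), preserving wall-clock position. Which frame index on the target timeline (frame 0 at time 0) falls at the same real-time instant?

frame 39272

Source frame index: (0×3600 + 27×60 + 16) × 30 + 10 = 49090.
Real time: 49090 / (30000/1001) = 4913909/3000 s.
Target frame: (4913909/3000) × (24000/1001) = 39272.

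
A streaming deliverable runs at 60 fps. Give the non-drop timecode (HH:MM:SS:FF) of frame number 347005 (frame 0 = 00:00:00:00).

01:36:23:25

347005 ÷ 60 = 5783 full seconds, remainder 25 frames.
5783 s = 1 h 36 min 23 s.
Timecode: 01:36:23:25.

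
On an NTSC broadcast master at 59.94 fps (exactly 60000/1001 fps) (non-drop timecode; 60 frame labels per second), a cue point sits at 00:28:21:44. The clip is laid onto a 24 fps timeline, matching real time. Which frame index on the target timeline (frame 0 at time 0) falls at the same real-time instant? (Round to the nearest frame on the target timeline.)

Source frame index: (0×3600 + 28×60 + 21) × 60 + 44 = 102104.
Real time: 102104 / (60000/1001) = 12775763/7500 s.
Target frame: (12775763/7500) × (24) = 25551526/625 ≈ 40882.442 → 40882.

frame 40882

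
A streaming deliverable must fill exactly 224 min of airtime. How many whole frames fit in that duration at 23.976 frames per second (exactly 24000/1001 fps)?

322237 frames

224 min = 13440 s.
Frames = 13440 × 24000/1001 = 46080000/143 ≈ 322237.7622.
Complete frames: 322237.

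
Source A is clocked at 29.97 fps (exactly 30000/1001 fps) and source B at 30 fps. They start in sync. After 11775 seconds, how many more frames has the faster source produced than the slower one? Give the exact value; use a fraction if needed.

353250/1001 frames

A emits 30000/1001 × 11775 = 353250000/1001 frames; B emits 30 × 11775 = 353250.
Difference = 353250/1001 frames (≈ 352.8971); B is ahead of A.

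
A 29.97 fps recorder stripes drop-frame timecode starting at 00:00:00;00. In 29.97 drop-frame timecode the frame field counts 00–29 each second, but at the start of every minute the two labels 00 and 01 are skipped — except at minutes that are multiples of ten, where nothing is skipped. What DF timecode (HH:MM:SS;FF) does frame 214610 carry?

Ten DF minutes hold 17982 frames, so frame 214610 lies in block 11 (frames 197802–215783) with 16808 frames into that block.
The block's first minute is 1800 frames and the rest 1798 each; 16808 frames reaches minute 9, so 11 × 18 + 9 × 2 = 216 labels have been skipped so far.
Adding those back, label number 214610 + 216 = 214826 at 30 labels/s is 7160 s + 26 f = 1 h 59 min 20 s frame 26, i.e. 01:59:20;26.

01:59:20;26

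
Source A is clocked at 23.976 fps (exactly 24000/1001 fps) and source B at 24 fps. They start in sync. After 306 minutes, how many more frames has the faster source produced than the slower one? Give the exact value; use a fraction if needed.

306 min = 18360 s.
A emits 24000/1001 × 18360 = 440640000/1001 frames; B emits 24 × 18360 = 440640.
Difference = 440640/1001 frames (≈ 440.1998); B is ahead of A.

440640/1001 frames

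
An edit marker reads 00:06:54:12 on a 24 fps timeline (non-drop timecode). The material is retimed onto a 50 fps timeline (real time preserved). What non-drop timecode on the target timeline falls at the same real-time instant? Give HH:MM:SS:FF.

00:06:54:25

Source frame index: (0×3600 + 6×60 + 54) × 24 + 12 = 9948.
Real time: 9948 / (24) = 829/2 s.
Target frame: (829/2) × (50) = 20725.
At 50 labels/s: frame 20725 → 00:06:54:25.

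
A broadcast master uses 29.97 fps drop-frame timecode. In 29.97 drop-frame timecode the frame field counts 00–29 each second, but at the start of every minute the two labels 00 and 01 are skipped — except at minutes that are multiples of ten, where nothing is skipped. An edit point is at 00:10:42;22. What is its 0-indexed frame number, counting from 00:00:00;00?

As if non-drop at 30 labels/s: (0 × 3600 + 10 × 60 + 42) × 30 + 22 = 19282.
Minute boundaries passed: 10; those not divisible by 10: 10 − 1 = 9; dropped labels = 2 × 9 = 18.
Actual frame index = 19282 − 18 = 19264.

19264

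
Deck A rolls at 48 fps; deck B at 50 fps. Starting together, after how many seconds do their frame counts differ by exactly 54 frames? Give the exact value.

The gap grows by |50 − 48| = 2 frames per second.
Time for a 54-frame gap: 54 ÷ (2) = 27 s.

27 seconds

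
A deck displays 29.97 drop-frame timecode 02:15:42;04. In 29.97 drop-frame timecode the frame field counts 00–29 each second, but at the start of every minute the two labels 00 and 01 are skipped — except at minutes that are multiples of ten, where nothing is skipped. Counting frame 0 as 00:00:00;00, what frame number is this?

244020

As if non-drop at 30 labels/s: (2 × 3600 + 15 × 60 + 42) × 30 + 4 = 244264.
Minute boundaries passed: 135; those not divisible by 10: 135 − 13 = 122; dropped labels = 2 × 122 = 244.
Actual frame index = 244264 − 244 = 244020.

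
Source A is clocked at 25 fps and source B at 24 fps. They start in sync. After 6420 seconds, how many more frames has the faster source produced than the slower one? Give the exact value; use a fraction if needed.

6420 frames

A emits 25 × 6420 = 160500 frames; B emits 24 × 6420 = 154080.
Difference = 6420 frames; B is behind A.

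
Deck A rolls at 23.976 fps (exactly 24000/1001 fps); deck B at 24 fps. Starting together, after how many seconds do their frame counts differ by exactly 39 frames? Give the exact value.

The gap grows by |24 − 24000/1001| = 24/1001 frames per second.
Time for a 39-frame gap: 39 ÷ (24/1001) = 1626.625 s.

1626.625 seconds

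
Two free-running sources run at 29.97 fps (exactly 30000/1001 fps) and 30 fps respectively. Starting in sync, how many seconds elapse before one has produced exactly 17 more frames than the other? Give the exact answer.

17017/30 seconds

The gap grows by |30 − 30000/1001| = 30/1001 frames per second.
Time for a 17-frame gap: 17 ÷ (30/1001) = 17017/30 s.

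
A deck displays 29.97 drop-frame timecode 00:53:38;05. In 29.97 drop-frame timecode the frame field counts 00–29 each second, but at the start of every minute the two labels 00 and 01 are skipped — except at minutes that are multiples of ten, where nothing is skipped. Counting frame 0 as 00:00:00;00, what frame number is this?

96449

Complete 10-minute blocks: 5, each 17982 frames → 89910.
Remaining 3 whole minutes in the current block: 1800 + 2 × 1798 = 5396 frames.
Within the current minute: 38 × 30 + 5 − 2 = 1143 (labels ;00/;01 skipped at this minute). Total = 89910 + 5396 + 1143 = 96449.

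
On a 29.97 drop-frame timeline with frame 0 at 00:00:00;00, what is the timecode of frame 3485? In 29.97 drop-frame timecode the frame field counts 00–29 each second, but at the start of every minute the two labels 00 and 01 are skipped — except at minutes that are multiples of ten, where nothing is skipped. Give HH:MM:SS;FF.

00:01:56;07

Ten DF minutes hold 17982 frames, so frame 3485 lies in block 0 (frames 0–17981) with 3485 frames into that block.
The block's first minute is 1800 frames and the rest 1798 each; 3485 frames reaches minute 1, so 0 × 18 + 1 × 2 = 2 labels have been skipped so far.
Adding those back, label number 3485 + 2 = 3487 at 30 labels/s is 116 s + 7 f = 0 h 1 min 56 s frame 7, i.e. 00:01:56;07.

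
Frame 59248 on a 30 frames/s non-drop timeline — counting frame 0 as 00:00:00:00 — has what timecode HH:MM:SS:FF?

00:32:54:28

59248 ÷ 30 = 1974 full seconds, remainder 28 frames.
1974 s = 0 h 32 min 54 s.
Timecode: 00:32:54:28.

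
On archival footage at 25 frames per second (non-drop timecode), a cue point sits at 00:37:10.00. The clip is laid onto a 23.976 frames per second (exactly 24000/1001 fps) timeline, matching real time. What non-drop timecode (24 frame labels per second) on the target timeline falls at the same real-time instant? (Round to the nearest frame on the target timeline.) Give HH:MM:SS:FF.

00:37:07:19

Source frame index: (0×3600 + 37×60 + 10) × 25 + 0 = 55750.
Real time: 55750 / (25) = 2230 s.
Target frame: (2230) × (24000/1001) = 53520000/1001 ≈ 53466.533 → 53467.
At 24 labels/s: frame 53467 → 00:37:07:19.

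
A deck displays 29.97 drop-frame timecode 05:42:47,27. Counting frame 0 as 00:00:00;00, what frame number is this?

As if non-drop at 30 labels/s: (5 × 3600 + 42 × 60 + 47) × 30 + 27 = 617037.
Minute boundaries passed: 342; those not divisible by 10: 342 − 34 = 308; dropped labels = 2 × 308 = 616.
Actual frame index = 617037 − 616 = 616421.

616421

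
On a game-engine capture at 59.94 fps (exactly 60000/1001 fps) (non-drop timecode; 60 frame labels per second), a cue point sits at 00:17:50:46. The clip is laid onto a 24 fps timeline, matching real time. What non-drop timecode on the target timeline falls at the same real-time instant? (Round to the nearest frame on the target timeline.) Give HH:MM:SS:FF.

Source frame index: (0×3600 + 17×60 + 50) × 60 + 46 = 64246.
Real time: 64246 / (60000/1001) = 32155123/30000 s.
Target frame: (32155123/30000) × (24) = 32155123/1250 ≈ 25724.098 → 25724.
At 24 labels/s: frame 25724 → 00:17:51:20.

00:17:51:20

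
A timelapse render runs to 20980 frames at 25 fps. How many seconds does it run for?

839.2 seconds

Running time = 20980 / (25) = 839.2 s.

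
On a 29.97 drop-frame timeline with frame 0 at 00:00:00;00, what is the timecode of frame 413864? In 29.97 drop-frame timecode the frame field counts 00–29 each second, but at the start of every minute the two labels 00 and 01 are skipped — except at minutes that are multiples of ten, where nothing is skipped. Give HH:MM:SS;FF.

Each 10-minute DF block holds 10 × 60 × 30 − 9 × 2 = 17982 frames. 413864 ÷ 17982 → 23 full blocks, remainder 278.
Within the partial block the first minute is 1800 frames and each further minute 1798, so 0 further minute boundaries passed. Total skipped labels = 18 × 23 + 2 × 0 = 414.
Non-drop label index = 413864 + 414 = 414278; at 30 labels/s that is 03:50:09:08, i.e. DF 03:50:09;08.

03:50:09;08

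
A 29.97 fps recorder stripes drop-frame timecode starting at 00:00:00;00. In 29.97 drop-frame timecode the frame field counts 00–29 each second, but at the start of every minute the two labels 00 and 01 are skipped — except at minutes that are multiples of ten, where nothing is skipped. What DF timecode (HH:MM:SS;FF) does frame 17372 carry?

00:09:39;20

Ten DF minutes hold 17982 frames, so frame 17372 lies in block 0 (frames 0–17981) with 17372 frames into that block.
The block's first minute is 1800 frames and the rest 1798 each; 17372 frames reaches minute 9, so 0 × 18 + 9 × 2 = 18 labels have been skipped so far.
Adding those back, label number 17372 + 18 = 17390 at 30 labels/s is 579 s + 20 f = 0 h 9 min 39 s frame 20, i.e. 00:09:39;20.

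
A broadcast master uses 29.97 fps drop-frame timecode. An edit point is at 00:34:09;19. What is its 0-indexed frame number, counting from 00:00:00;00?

As if non-drop at 30 labels/s: (0 × 3600 + 34 × 60 + 9) × 30 + 19 = 61489.
Minute boundaries passed: 34; those not divisible by 10: 34 − 3 = 31; dropped labels = 2 × 31 = 62.
Actual frame index = 61489 − 62 = 61427.

61427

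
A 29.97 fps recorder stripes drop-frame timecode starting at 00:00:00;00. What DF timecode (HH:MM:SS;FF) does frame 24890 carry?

00:13:50;14

Ten DF minutes hold 17982 frames, so frame 24890 lies in block 1 (frames 17982–35963) with 6908 frames into that block.
The block's first minute is 1800 frames and the rest 1798 each; 6908 frames reaches minute 3, so 1 × 18 + 3 × 2 = 24 labels have been skipped so far.
Adding those back, label number 24890 + 24 = 24914 at 30 labels/s is 830 s + 14 f = 0 h 13 min 50 s frame 14, i.e. 00:13:50;14.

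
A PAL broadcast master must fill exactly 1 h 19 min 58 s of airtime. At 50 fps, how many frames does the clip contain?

239900 frames

1 h 19 min 58 s = 4798 s.
Frames = 4798 × 50 = 239900.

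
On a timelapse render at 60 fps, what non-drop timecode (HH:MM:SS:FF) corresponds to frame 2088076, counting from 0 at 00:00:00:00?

09:40:01:16

2088076 ÷ 60 = 34801 full seconds, remainder 16 frames.
34801 s = 9 h 40 min 1 s.
Timecode: 09:40:01:16.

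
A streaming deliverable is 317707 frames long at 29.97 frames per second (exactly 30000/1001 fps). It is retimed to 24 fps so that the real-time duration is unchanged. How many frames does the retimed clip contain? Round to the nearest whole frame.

Frames at target rate = 317707 × (24) / (30000/1001) = 318024707/1250 ≈ 254419.766.
Nearest whole frame: 254420.

254420 frames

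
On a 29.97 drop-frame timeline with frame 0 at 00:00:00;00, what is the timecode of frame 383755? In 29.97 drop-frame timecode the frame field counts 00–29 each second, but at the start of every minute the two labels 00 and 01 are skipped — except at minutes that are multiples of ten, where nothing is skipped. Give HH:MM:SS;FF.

03:33:24;19

Each 10-minute DF block holds 10 × 60 × 30 − 9 × 2 = 17982 frames. 383755 ÷ 17982 → 21 full blocks, remainder 6133.
Within the partial block the first minute is 1800 frames and each further minute 1798, so 3 further minute boundaries passed. Total skipped labels = 18 × 21 + 2 × 3 = 384.
Non-drop label index = 383755 + 384 = 384139; at 30 labels/s that is 03:33:24:19, i.e. DF 03:33:24;19.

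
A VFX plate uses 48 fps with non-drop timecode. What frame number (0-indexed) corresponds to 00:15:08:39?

frame 43623

Total seconds to the label: (0 × 3600 + 15 × 60 + 8) = 908.
Frame index = 908 × 48 + 39 = 43623.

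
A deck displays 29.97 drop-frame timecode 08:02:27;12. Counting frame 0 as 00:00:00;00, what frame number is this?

As if non-drop at 30 labels/s: (8 × 3600 + 2 × 60 + 27) × 30 + 12 = 868422.
Minute boundaries passed: 482; those not divisible by 10: 482 − 48 = 434; dropped labels = 2 × 434 = 868.
Actual frame index = 868422 − 868 = 867554.

867554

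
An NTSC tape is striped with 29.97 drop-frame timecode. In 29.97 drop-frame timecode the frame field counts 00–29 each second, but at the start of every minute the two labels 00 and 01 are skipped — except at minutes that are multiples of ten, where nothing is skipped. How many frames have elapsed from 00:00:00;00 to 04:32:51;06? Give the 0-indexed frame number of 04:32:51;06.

Complete 10-minute blocks: 27, each 17982 frames → 485514.
Remaining 2 whole minutes in the current block: 1800 + 1 × 1798 = 3598 frames.
Within the current minute: 51 × 30 + 6 − 2 = 1534 (labels ;00/;01 skipped at this minute). Total = 485514 + 3598 + 1534 = 490646.

490646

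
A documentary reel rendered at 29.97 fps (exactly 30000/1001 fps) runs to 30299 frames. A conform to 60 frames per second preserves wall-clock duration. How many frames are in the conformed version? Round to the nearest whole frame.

60659 frames

Frames at target rate = 30299 × (60) / (30000/1001) = 30329299/500 ≈ 60658.598.
Nearest whole frame: 60659.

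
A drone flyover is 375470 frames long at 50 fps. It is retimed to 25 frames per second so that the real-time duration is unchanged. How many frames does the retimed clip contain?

187735 frames

Target frames = source frames × (target rate / source rate) = 375470 × (25)/(50) = 375470 × 1/2 = 187735.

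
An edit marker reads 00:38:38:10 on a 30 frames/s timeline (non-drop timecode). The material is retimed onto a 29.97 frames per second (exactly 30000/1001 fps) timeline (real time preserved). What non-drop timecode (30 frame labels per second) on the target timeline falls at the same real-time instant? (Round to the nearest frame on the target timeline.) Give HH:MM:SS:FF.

Source frame index: (0×3600 + 38×60 + 38) × 30 + 10 = 69550.
Real time: 69550 / (30) = 6955/3 s.
Target frame: (6955/3) × (30000/1001) = 5350000/77 ≈ 69480.519 → 69481.
At 30 labels/s: frame 69481 → 00:38:36:01.

00:38:36:01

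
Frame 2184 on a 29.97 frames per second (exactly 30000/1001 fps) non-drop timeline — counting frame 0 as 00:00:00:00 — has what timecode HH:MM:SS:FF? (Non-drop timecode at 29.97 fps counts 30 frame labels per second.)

00:01:12:24

2184 ÷ 30 = 72 full seconds, remainder 24 frames.
72 s = 0 h 1 min 12 s.
Timecode: 00:01:12:24.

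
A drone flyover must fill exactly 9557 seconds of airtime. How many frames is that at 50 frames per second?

477850 frames

Frames = 9557 × 50 = 477850.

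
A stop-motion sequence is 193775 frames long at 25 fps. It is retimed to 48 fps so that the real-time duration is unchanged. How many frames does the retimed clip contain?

Frames at target rate = 193775 × (48) / (25) = 372048.

372048 frames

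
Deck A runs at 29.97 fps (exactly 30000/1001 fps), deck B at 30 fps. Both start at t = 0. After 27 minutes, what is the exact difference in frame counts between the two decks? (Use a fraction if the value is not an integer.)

48600/1001 frames

27 min = 1620 s.
A emits 30000/1001 × 1620 = 48600000/1001 frames; B emits 30 × 1620 = 48600.
Difference = 48600/1001 frames (≈ 48.5514); B is ahead of A.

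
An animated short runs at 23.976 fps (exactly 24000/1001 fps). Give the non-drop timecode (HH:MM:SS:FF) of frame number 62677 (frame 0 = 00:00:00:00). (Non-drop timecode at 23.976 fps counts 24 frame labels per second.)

62677 ÷ 24 = 2611 full seconds, remainder 13 frames.
2611 s = 0 h 43 min 31 s.
Timecode: 00:43:31:13.

00:43:31:13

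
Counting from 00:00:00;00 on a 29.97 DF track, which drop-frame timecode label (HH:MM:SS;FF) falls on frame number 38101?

Each 10-minute DF block holds 10 × 60 × 30 − 9 × 2 = 17982 frames. 38101 ÷ 17982 → 2 full blocks, remainder 2137.
Within the partial block the first minute is 1800 frames and each further minute 1798, so 1 further minute boundary passed. Total skipped labels = 18 × 2 + 2 × 1 = 38.
Non-drop label index = 38101 + 38 = 38139; at 30 labels/s that is 00:21:11:09, i.e. DF 00:21:11;09.

00:21:11;09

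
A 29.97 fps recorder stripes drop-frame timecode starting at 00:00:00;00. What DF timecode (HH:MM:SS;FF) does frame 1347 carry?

Ten DF minutes hold 17982 frames, so frame 1347 lies in block 0 (frames 0–17981) with 1347 frames into that block.
The block's first minute is 1800 frames and the rest 1798 each; 1347 frames reaches minute 0, so 0 × 18 + 0 × 2 = 0 labels have been skipped so far.
Adding those back, label number 1347 + 0 = 1347 at 30 labels/s is 44 s + 27 f = 0 h 0 min 44 s frame 27, i.e. 00:00:44;27.

00:00:44;27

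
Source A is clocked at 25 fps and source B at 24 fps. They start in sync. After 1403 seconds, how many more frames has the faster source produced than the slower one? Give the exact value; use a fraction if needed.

A emits 25 × 1403 = 35075 frames; B emits 24 × 1403 = 33672.
Difference = 1403 frames; B is behind A.

1403 frames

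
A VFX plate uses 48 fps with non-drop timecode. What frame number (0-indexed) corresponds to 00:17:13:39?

Total seconds to the label: (0 × 3600 + 17 × 60 + 13) = 1033.
Frame index = 1033 × 48 + 39 = 49623.

frame 49623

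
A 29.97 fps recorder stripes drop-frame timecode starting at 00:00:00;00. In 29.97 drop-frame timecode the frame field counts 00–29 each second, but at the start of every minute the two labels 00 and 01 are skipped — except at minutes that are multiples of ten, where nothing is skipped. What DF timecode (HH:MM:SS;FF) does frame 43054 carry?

00:23:56;16

Ten DF minutes hold 17982 frames, so frame 43054 lies in block 2 (frames 35964–53945) with 7090 frames into that block.
The block's first minute is 1800 frames and the rest 1798 each; 7090 frames reaches minute 3, so 2 × 18 + 3 × 2 = 42 labels have been skipped so far.
Adding those back, label number 43054 + 42 = 43096 at 30 labels/s is 1436 s + 16 f = 0 h 23 min 56 s frame 16, i.e. 00:23:56;16.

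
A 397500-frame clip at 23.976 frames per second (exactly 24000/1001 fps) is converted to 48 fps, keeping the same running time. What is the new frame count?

Target frames = source frames × (target rate / source rate) = 397500 × (48)/(24000/1001) = 397500 × 1001/500 = 795795.

795795 frames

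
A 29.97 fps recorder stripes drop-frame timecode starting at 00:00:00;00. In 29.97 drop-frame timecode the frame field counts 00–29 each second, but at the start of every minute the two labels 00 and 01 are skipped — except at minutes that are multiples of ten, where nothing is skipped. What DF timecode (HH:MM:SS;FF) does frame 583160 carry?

Ten DF minutes hold 17982 frames, so frame 583160 lies in block 32 (frames 575424–593405) with 7736 frames into that block.
The block's first minute is 1800 frames and the rest 1798 each; 7736 frames reaches minute 4, so 32 × 18 + 4 × 2 = 584 labels have been skipped so far.
Adding those back, label number 583160 + 584 = 583744 at 30 labels/s is 19458 s + 4 f = 5 h 24 min 18 s frame 4, i.e. 05:24:18;04.

05:24:18;04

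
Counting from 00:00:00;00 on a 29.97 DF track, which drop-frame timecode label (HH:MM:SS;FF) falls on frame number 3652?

00:02:01;26

Ten DF minutes hold 17982 frames, so frame 3652 lies in block 0 (frames 0–17981) with 3652 frames into that block.
The block's first minute is 1800 frames and the rest 1798 each; 3652 frames reaches minute 2, so 0 × 18 + 2 × 2 = 4 labels have been skipped so far.
Adding those back, label number 3652 + 4 = 3656 at 30 labels/s is 121 s + 26 f = 0 h 2 min 1 s frame 26, i.e. 00:02:01;26.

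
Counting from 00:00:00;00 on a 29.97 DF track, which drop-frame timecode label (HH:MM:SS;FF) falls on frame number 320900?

02:58:27;12

Ten DF minutes hold 17982 frames, so frame 320900 lies in block 17 (frames 305694–323675) with 15206 frames into that block.
The block's first minute is 1800 frames and the rest 1798 each; 15206 frames reaches minute 8, so 17 × 18 + 8 × 2 = 322 labels have been skipped so far.
Adding those back, label number 320900 + 322 = 321222 at 30 labels/s is 10707 s + 12 f = 2 h 58 min 27 s frame 12, i.e. 02:58:27;12.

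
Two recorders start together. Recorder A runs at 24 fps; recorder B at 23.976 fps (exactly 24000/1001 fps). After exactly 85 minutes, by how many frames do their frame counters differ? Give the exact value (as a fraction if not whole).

85 min = 5100 s.
A emits 24 × 5100 = 122400 frames; B emits 24000/1001 × 5100 = 122400000/1001.
Difference = 122400/1001 frames (≈ 122.2777); B is behind A.

122400/1001 frames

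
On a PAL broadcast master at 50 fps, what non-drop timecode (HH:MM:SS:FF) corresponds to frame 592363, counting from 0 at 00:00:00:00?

592363 ÷ 50 = 11847 full seconds, remainder 13 frames.
11847 s = 3 h 17 min 27 s.
Timecode: 03:17:27:13.

03:17:27:13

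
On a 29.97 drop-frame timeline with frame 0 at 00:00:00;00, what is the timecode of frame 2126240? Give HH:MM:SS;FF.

Ten DF minutes hold 17982 frames, so frame 2126240 lies in block 118 (frames 2121876–2139857) with 4364 frames into that block.
The block's first minute is 1800 frames and the rest 1798 each; 4364 frames reaches minute 2, so 118 × 18 + 2 × 2 = 2128 labels have been skipped so far.
Adding those back, label number 2126240 + 2128 = 2128368 at 30 labels/s is 70945 s + 18 f = 19 h 42 min 25 s frame 18, i.e. 19:42:25;18.

19:42:25;18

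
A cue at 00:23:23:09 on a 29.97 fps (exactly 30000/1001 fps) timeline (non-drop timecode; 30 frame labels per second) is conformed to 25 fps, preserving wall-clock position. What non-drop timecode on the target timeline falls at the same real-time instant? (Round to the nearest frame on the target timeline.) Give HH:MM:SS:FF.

Source frame index: (0×3600 + 23×60 + 23) × 30 + 9 = 42099.
Real time: 42099 / (30000/1001) = 14047033/10000 s.
Target frame: (14047033/10000) × (25) = 14047033/400 ≈ 35117.582 → 35118.
At 25 labels/s: frame 35118 → 00:23:24:18.

00:23:24:18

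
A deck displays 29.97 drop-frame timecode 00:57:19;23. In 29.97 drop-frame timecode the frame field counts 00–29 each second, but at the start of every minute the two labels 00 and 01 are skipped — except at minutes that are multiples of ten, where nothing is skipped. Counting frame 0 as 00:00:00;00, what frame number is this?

103089

Complete 10-minute blocks: 5, each 17982 frames → 89910.
Remaining 7 whole minutes in the current block: 1800 + 6 × 1798 = 12588 frames.
Within the current minute: 19 × 30 + 23 − 2 = 591 (labels ;00/;01 skipped at this minute). Total = 89910 + 12588 + 591 = 103089.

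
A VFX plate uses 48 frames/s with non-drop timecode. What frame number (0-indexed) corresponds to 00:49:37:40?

Total seconds to the label: (0 × 3600 + 49 × 60 + 37) = 2977.
Frame index = 2977 × 48 + 40 = 142936.

frame 142936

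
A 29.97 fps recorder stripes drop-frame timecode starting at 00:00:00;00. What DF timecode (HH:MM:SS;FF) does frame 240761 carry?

Ten DF minutes hold 17982 frames, so frame 240761 lies in block 13 (frames 233766–251747) with 6995 frames into that block.
The block's first minute is 1800 frames and the rest 1798 each; 6995 frames reaches minute 3, so 13 × 18 + 3 × 2 = 240 labels have been skipped so far.
Adding those back, label number 240761 + 240 = 241001 at 30 labels/s is 8033 s + 11 f = 2 h 13 min 53 s frame 11, i.e. 02:13:53;11.

02:13:53;11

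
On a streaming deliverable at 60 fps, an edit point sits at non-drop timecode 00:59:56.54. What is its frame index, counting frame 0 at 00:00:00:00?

Total seconds to the label: (0 × 3600 + 59 × 60 + 56) = 3596.
Frame index = 3596 × 60 + 54 = 215814.

frame 215814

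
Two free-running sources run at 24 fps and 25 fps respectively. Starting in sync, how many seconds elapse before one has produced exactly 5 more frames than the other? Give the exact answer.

The gap grows by |25 − 24| = 1 frame per second.
Time for a 5-frame gap: 5 ÷ (1) = 5 s.

5 seconds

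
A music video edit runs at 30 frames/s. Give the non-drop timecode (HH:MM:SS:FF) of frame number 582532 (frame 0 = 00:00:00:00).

582532 ÷ 30 = 19417 full seconds, remainder 22 frames.
19417 s = 5 h 23 min 37 s.
Timecode: 05:23:37:22.

05:23:37:22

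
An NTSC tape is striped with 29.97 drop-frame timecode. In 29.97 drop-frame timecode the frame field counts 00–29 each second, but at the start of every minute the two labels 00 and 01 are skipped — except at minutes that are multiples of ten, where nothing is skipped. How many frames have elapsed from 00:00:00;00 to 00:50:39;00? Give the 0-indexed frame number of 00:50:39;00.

As if non-drop at 30 labels/s: (0 × 3600 + 50 × 60 + 39) × 30 + 0 = 91170.
Minute boundaries passed: 50; those not divisible by 10: 50 − 5 = 45; dropped labels = 2 × 45 = 90.
Actual frame index = 91170 − 90 = 91080.

91080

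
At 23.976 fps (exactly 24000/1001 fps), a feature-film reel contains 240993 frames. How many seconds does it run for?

10051.416375 seconds

Running time = 240993 / (24000/1001) = 10051.416375 s.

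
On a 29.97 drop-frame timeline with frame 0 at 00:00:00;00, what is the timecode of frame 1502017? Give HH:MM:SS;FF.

Each 10-minute DF block holds 10 × 60 × 30 − 9 × 2 = 17982 frames. 1502017 ÷ 17982 → 83 full blocks, remainder 9511.
Within the partial block the first minute is 1800 frames and each further minute 1798, so 5 further minute boundaries passed. Total skipped labels = 18 × 83 + 2 × 5 = 1504.
Non-drop label index = 1502017 + 1504 = 1503521; at 30 labels/s that is 13:55:17:11, i.e. DF 13:55:17;11.

13:55:17;11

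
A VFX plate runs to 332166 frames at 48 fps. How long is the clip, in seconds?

Running time = 332166 / (48) = 6920.125 s.

6920.125 seconds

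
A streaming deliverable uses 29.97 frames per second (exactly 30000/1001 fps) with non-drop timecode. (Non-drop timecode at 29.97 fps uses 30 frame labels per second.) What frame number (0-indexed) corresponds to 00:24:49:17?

frame 44687

Total seconds to the label: (0 × 3600 + 24 × 60 + 49) = 1489.
Frame index = 1489 × 30 + 17 = 44687.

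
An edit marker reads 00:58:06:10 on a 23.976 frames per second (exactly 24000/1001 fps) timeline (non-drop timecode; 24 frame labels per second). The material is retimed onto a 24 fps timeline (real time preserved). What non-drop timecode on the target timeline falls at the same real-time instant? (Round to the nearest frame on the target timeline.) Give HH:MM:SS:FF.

Source frame index: (0×3600 + 58×60 + 6) × 24 + 10 = 83674.
Real time: 83674 / (24000/1001) = 41878837/12000 s.
Target frame: (41878837/12000) × (24) = 41878837/500 ≈ 83757.674 → 83758.
At 24 labels/s: frame 83758 → 00:58:09:22.

00:58:09:22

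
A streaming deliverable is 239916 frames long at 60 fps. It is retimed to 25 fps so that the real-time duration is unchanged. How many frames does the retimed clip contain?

99965 frames

Target frames = source frames × (target rate / source rate) = 239916 × (25)/(60) = 239916 × 5/12 = 99965.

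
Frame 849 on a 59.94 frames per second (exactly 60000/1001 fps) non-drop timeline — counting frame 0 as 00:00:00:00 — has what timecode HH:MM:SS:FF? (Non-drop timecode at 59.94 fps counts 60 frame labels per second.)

00:00:14:09

849 ÷ 60 = 14 full seconds, remainder 9 frames.
14 s = 0 h 0 min 14 s.
Timecode: 00:00:14:09.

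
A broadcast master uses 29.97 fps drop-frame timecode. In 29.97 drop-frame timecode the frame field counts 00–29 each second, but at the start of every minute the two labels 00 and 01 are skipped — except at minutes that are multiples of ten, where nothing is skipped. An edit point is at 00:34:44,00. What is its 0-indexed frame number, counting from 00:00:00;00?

As if non-drop at 30 labels/s: (0 × 3600 + 34 × 60 + 44) × 30 + 0 = 62520.
Minute boundaries passed: 34; those not divisible by 10: 34 − 3 = 31; dropped labels = 2 × 31 = 62.
Actual frame index = 62520 − 62 = 62458.

62458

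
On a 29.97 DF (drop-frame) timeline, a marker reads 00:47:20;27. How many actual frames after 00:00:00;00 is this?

As if non-drop at 30 labels/s: (0 × 3600 + 47 × 60 + 20) × 30 + 27 = 85227.
Minute boundaries passed: 47; those not divisible by 10: 47 − 4 = 43; dropped labels = 2 × 43 = 86.
Actual frame index = 85227 − 86 = 85141.

85141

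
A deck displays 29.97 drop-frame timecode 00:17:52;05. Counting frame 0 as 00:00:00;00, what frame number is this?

32133

As if non-drop at 30 labels/s: (0 × 3600 + 17 × 60 + 52) × 30 + 5 = 32165.
Minute boundaries passed: 17; those not divisible by 10: 17 − 1 = 16; dropped labels = 2 × 16 = 32.
Actual frame index = 32165 − 32 = 32133.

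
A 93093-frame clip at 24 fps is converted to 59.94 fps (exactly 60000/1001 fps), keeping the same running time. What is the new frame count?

232500 frames

Target frames = source frames × (target rate / source rate) = 93093 × (60000/1001)/(24) = 93093 × 2500/1001 = 232500.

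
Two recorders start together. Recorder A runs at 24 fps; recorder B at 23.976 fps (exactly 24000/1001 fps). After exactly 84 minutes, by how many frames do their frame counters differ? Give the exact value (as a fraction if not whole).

84 min = 5040 s.
A emits 24 × 5040 = 120960 frames; B emits 24000/1001 × 5040 = 17280000/143.
Difference = 17280/143 frames (≈ 120.8392); B is behind A.

17280/143 frames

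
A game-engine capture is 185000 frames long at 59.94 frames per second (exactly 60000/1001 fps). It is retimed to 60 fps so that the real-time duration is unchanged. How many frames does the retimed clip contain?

185185 frames

Target frames = source frames × (target rate / source rate) = 185000 × (60)/(60000/1001) = 185000 × 1001/1000 = 185185.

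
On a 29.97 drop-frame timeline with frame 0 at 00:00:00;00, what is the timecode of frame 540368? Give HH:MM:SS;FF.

05:00:30;08

Each 10-minute DF block holds 10 × 60 × 30 − 9 × 2 = 17982 frames. 540368 ÷ 17982 → 30 full blocks, remainder 908.
Within the partial block the first minute is 1800 frames and each further minute 1798, so 0 further minute boundaries passed. Total skipped labels = 18 × 30 + 2 × 0 = 540.
Non-drop label index = 540368 + 540 = 540908; at 30 labels/s that is 05:00:30:08, i.e. DF 05:00:30;08.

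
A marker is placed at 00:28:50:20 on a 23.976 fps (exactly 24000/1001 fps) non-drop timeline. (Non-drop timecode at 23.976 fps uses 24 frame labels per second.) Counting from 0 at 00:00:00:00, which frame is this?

frame 41540

Total seconds to the label: (0 × 3600 + 28 × 60 + 50) = 1730.
Frame index = 1730 × 24 + 20 = 41540.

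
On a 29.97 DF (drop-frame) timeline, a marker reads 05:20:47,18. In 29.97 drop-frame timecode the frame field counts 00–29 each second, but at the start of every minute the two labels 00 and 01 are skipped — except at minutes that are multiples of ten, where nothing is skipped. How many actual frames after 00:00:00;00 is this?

Complete 10-minute blocks: 32, each 17982 frames → 575424.
Remaining 0 whole minutes in the current block: 0 frames.
Within the current minute: 47 × 30 + 18 = 1428. Total = 575424 + 0 + 1428 = 576852.

576852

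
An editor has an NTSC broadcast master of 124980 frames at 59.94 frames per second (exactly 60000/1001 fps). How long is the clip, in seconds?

2085.083 seconds

Running time = 124980 / (60000/1001) = 2085.083 s.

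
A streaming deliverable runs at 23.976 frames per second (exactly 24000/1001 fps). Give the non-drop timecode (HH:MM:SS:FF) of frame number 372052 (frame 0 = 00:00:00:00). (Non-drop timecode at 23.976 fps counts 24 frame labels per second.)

372052 ÷ 24 = 15502 full seconds, remainder 4 frames.
15502 s = 4 h 18 min 22 s.
Timecode: 04:18:22:04.

04:18:22:04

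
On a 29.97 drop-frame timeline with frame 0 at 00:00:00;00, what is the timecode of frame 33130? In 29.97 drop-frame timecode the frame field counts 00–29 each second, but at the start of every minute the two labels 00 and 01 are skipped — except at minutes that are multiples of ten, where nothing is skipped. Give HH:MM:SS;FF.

00:18:25;14

Each 10-minute DF block holds 10 × 60 × 30 − 9 × 2 = 17982 frames. 33130 ÷ 17982 → 1 full block, remainder 15148.
Within the partial block the first minute is 1800 frames and each further minute 1798, so 8 further minute boundaries passed. Total skipped labels = 18 × 1 + 2 × 8 = 34.
Non-drop label index = 33130 + 34 = 33164; at 30 labels/s that is 00:18:25:14, i.e. DF 00:18:25;14.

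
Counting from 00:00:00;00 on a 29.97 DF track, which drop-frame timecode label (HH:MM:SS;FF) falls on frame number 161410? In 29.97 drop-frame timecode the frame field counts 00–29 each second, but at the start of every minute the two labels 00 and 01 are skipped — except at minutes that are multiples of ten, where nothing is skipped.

01:29:45;22

Ten DF minutes hold 17982 frames, so frame 161410 lies in block 8 (frames 143856–161837) with 17554 frames into that block.
The block's first minute is 1800 frames and the rest 1798 each; 17554 frames reaches minute 9, so 8 × 18 + 9 × 2 = 162 labels have been skipped so far.
Adding those back, label number 161410 + 162 = 161572 at 30 labels/s is 5385 s + 22 f = 1 h 29 min 45 s frame 22, i.e. 01:29:45;22.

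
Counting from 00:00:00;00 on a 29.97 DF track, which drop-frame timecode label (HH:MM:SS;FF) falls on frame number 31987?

00:17:47;09

Ten DF minutes hold 17982 frames, so frame 31987 lies in block 1 (frames 17982–35963) with 14005 frames into that block.
The block's first minute is 1800 frames and the rest 1798 each; 14005 frames reaches minute 7, so 1 × 18 + 7 × 2 = 32 labels have been skipped so far.
Adding those back, label number 31987 + 32 = 32019 at 30 labels/s is 1067 s + 9 f = 0 h 17 min 47 s frame 9, i.e. 00:17:47;09.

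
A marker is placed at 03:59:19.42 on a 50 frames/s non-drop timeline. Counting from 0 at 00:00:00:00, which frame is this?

Total seconds to the label: (3 × 3600 + 59 × 60 + 19) = 14359.
Frame index = 14359 × 50 + 42 = 717992.

frame 717992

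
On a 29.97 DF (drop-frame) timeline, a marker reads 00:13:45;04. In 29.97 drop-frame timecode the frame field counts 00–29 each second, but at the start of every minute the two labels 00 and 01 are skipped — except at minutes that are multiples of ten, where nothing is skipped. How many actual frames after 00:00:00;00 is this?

Complete 10-minute blocks: 1, each 17982 frames → 17982.
Remaining 3 whole minutes in the current block: 1800 + 2 × 1798 = 5396 frames.
Within the current minute: 45 × 30 + 4 − 2 = 1352 (labels ;00/;01 skipped at this minute). Total = 17982 + 5396 + 1352 = 24730.

24730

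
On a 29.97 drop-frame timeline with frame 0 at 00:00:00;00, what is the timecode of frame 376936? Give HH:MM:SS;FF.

Ten DF minutes hold 17982 frames, so frame 376936 lies in block 20 (frames 359640–377621) with 17296 frames into that block.
The block's first minute is 1800 frames and the rest 1798 each; 17296 frames reaches minute 9, so 20 × 18 + 9 × 2 = 378 labels have been skipped so far.
Adding those back, label number 376936 + 378 = 377314 at 30 labels/s is 12577 s + 4 f = 3 h 29 min 37 s frame 4, i.e. 03:29:37;04.

03:29:37;04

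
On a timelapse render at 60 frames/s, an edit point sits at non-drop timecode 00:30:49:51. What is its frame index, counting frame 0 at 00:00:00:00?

110991

Total seconds to the label: (0 × 3600 + 30 × 60 + 49) = 1849.
Frame index = 1849 × 60 + 51 = 110991.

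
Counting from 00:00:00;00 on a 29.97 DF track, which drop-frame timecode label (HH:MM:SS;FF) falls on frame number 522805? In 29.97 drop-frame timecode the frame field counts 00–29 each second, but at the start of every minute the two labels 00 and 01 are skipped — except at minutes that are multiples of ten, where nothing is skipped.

Ten DF minutes hold 17982 frames, so frame 522805 lies in block 29 (frames 521478–539459) with 1327 frames into that block.
The block's first minute is 1800 frames and the rest 1798 each; 1327 frames reaches minute 0, so 29 × 18 + 0 × 2 = 522 labels have been skipped so far.
Adding those back, label number 522805 + 522 = 523327 at 30 labels/s is 17444 s + 7 f = 4 h 50 min 44 s frame 7, i.e. 04:50:44;07.

04:50:44;07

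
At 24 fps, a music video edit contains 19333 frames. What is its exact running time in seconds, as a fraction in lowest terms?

19333/24 seconds

Running time = 19333 ÷ (24) = 19333 × 1/24 = 19333/24 s.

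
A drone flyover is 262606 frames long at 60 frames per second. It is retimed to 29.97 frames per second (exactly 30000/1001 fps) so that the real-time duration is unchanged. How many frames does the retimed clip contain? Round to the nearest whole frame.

Frames at target rate = 262606 × (30000/1001) / (60) = 131303000/1001 ≈ 131171.828.
Nearest whole frame: 131172.

131172 frames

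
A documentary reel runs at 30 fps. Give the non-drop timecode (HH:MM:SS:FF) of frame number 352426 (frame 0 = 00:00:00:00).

03:15:47:16

352426 ÷ 30 = 11747 full seconds, remainder 16 frames.
11747 s = 3 h 15 min 47 s.
Timecode: 03:15:47:16.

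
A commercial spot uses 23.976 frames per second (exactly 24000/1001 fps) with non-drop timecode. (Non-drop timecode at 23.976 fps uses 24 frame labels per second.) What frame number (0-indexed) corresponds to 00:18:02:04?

frame 25972

Total seconds to the label: (0 × 3600 + 18 × 60 + 2) = 1082.
Frame index = 1082 × 24 + 4 = 25972.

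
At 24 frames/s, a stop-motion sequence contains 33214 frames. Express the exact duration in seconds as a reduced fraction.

Running time = 33214 ÷ (24) = 33214 × 1/24 = 16607/12 s.

16607/12 seconds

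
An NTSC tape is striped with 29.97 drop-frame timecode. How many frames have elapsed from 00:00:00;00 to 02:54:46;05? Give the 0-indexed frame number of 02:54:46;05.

314271

As if non-drop at 30 labels/s: (2 × 3600 + 54 × 60 + 46) × 30 + 5 = 314585.
Minute boundaries passed: 174; those not divisible by 10: 174 − 17 = 157; dropped labels = 2 × 157 = 314.
Actual frame index = 314585 − 314 = 314271.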